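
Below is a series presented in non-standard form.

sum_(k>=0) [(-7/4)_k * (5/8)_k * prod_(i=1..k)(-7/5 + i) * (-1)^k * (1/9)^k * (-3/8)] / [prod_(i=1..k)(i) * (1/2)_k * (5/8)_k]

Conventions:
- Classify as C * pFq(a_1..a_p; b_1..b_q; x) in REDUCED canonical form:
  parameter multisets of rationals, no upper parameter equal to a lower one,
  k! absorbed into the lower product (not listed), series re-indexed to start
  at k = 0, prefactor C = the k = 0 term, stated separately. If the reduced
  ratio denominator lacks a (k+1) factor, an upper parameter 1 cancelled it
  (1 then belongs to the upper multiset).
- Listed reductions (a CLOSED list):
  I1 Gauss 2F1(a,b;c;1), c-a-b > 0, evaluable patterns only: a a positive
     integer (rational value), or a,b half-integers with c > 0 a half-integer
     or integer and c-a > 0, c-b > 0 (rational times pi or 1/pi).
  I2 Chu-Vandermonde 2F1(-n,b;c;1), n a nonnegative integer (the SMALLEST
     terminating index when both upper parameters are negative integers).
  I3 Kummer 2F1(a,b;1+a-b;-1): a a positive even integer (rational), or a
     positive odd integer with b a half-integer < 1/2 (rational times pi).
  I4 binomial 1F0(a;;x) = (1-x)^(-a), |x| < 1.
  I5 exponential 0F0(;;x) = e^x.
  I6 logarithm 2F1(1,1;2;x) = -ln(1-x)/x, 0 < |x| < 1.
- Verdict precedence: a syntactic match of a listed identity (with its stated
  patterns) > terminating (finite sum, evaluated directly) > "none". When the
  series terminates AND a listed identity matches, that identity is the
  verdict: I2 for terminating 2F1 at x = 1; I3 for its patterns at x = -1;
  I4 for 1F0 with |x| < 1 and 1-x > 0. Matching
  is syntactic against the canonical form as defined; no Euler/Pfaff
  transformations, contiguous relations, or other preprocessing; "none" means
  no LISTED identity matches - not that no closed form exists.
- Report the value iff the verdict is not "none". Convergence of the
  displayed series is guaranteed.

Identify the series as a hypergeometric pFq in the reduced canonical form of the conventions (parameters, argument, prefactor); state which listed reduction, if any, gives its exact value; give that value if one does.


The tell: with t_0 = -3/8, the (-1)^k factor (C = -3/8, x = -1/9) folds into the argument's sign.
Consecutive-term ratio: r(k) = (-1/9) * (k-7/4) (k-2/5) / [(k+1/2) (k+1)] ; factor over Q: parameters, x = (-1/9), and C = -3/8.

Canonical form: C = -3/8 times 2F1 with upper {-7/4, -2/5}, lower {1/2}, x = -1/9. Verdict: none. No listed pattern accepts 2F1(-7/4, -2/5; 1/2; -1/9).


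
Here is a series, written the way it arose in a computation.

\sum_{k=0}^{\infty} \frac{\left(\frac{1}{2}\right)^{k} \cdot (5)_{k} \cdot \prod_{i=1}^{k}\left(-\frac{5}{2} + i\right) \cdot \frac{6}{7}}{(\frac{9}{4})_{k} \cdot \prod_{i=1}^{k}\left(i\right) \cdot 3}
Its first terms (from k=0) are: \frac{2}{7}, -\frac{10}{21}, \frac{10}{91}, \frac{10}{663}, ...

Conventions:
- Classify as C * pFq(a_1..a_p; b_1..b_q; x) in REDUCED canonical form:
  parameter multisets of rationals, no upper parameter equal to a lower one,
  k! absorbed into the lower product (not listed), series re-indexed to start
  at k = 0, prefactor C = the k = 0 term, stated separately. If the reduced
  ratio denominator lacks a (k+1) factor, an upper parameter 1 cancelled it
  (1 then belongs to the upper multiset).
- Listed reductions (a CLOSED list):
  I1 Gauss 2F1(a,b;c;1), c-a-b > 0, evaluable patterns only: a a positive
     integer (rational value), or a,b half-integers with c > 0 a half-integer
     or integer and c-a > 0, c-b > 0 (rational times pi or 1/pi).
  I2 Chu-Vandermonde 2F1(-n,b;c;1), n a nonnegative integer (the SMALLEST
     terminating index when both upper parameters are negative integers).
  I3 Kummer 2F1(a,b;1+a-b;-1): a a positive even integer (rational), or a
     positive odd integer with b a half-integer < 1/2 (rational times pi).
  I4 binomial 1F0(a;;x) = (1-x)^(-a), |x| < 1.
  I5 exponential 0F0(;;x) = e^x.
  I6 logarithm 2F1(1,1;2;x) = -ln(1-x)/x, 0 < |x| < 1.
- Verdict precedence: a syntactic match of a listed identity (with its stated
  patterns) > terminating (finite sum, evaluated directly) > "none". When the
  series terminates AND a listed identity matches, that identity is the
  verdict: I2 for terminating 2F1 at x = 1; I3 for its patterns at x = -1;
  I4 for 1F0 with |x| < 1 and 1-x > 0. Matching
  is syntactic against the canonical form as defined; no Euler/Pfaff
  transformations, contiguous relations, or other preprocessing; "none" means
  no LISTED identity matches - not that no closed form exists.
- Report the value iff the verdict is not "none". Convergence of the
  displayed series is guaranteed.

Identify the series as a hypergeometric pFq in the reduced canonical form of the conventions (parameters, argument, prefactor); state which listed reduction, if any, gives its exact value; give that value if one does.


This is \frac{2}{7} * 2F1(-\frac{3}{2}, 5; \frac{9}{4}; \frac{1}{2}) in reduced canonical form. Verdict: none - at argument \frac{1}{2} the multisets {-\frac{3}{2}, 5} ; {\frac{9}{4}} match no listed identity.

The tell: x = \frac{1}{2} and the constant factors (C = 2/7, x = 1/2) combine into one prefactor.
Step ratio: r(k) = \frac{1}{2} * (k-\frac{3}{2}) (k+5) / [(k+\frac{9}{4}) (k+1)] - rational in k, leading ratio \frac{1}{2}; with t_0 = \frac{2}{7}, classification follows.


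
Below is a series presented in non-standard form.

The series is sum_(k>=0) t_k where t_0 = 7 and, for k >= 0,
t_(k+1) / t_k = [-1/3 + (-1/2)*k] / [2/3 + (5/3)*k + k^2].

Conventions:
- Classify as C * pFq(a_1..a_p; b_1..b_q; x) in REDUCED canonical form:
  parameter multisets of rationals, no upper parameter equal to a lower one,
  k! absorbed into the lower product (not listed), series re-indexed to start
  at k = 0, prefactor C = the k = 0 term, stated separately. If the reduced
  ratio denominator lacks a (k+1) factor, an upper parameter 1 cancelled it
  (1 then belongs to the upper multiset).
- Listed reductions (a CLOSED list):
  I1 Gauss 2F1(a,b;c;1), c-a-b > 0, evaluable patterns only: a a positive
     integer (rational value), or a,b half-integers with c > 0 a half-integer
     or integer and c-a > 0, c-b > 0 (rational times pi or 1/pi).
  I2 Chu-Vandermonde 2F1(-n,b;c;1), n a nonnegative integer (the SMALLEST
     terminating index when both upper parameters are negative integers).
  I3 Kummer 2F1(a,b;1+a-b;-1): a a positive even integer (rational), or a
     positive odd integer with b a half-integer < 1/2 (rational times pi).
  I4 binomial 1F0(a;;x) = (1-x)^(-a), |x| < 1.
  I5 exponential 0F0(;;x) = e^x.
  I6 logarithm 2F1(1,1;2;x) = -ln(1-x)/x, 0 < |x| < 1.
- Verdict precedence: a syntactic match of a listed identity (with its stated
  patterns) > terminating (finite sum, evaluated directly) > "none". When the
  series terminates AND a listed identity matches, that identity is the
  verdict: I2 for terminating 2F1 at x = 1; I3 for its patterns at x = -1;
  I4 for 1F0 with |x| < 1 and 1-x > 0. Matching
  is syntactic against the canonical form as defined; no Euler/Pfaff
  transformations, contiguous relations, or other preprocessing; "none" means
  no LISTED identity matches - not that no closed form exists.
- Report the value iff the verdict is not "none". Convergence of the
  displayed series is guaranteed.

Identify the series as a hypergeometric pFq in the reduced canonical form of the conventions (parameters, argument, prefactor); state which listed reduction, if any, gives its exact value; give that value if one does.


The series (x = -1/2) is 0F0: upper {-}, lower {-}, prefactor 7. Verdict: exponential (I5) applies (the 0F0 exponential series at x = -1/2). Hence: 7 * e^(-1/2).

Structural cue: t_0 being 7, factor the ratio over Q (prefactor 7): negated roots = parameters.
Consecutive-term ratio: r(k) = (-1/2) * 1 / [(k+1)] - rational in k, leading ratio (-1/2); with t_0 = 7, classification follows.


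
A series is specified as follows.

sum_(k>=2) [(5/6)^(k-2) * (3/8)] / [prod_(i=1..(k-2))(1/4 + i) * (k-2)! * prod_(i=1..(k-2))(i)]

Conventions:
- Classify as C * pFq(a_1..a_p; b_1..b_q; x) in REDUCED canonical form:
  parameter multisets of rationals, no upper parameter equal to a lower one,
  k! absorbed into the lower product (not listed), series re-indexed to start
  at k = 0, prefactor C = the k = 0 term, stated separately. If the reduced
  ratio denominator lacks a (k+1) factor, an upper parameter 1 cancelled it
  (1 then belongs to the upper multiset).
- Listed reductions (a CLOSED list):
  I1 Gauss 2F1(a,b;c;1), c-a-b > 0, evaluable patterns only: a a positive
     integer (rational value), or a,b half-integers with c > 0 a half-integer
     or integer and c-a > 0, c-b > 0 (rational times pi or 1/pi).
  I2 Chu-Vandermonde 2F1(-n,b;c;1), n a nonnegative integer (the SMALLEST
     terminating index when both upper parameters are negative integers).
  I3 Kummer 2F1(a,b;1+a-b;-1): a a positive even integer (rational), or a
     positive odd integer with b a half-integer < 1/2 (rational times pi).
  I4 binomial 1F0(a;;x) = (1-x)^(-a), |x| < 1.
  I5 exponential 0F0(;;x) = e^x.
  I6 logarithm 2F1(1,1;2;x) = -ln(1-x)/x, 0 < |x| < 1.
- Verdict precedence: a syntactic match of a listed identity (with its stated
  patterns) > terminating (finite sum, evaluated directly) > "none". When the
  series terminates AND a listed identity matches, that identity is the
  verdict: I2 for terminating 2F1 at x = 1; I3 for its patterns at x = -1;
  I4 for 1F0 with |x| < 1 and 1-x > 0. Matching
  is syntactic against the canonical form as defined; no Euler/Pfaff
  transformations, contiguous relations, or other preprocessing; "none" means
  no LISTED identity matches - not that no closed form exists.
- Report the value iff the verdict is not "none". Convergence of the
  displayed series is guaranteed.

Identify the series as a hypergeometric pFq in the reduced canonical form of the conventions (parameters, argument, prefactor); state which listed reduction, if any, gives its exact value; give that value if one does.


Canonical form: C = 3/8 times 0F2 with upper {-}, lower {1, 5/4}, x = 5/6. Verdict: none here - no I1-I6 shape fits x = 5/6 with lower {1, 5/4}.

Key step: with t_0 = 3/8, the lower running product (C = 3/8, x = 5/6) is a rising factorial.
Ratio: r(k) = (5/6) * 1 / [(k+1) (k+5/4) (k+1)] - poly over poly, x = (5/6) from leading terms; C = 3/8 at k = 0.


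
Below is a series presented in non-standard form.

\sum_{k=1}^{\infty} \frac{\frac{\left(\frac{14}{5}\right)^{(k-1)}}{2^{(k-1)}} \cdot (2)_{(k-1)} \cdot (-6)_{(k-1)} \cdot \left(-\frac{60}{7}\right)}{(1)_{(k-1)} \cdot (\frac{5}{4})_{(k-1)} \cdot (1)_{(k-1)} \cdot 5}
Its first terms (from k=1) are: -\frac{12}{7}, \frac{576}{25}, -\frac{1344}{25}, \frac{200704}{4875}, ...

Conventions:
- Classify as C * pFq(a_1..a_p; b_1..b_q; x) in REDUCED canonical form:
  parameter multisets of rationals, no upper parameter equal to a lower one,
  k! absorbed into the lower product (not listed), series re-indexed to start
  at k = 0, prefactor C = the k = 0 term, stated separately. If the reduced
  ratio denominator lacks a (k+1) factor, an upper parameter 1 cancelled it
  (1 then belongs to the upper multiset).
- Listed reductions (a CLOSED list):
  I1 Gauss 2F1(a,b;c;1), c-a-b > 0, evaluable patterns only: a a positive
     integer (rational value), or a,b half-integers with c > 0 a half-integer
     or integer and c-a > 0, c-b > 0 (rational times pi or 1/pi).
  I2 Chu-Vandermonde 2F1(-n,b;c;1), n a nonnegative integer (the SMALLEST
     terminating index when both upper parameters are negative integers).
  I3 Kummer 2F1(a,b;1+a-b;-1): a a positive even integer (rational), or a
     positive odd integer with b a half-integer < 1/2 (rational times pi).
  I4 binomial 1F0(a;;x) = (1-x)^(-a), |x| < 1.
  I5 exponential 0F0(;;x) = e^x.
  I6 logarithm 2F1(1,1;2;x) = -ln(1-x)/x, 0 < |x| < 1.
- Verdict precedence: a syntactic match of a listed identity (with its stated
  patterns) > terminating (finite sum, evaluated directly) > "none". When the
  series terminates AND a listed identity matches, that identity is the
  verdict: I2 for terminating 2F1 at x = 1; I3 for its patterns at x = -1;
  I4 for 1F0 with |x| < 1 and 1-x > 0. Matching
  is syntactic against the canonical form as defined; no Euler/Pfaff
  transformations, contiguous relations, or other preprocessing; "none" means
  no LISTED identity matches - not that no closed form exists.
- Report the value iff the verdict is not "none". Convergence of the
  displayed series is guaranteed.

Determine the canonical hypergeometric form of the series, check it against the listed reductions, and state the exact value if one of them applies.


Key observation: from the first term -\frac{12}{7}: the two k-th powers (C = -12/7) combine into one argument.
Step ratio: r(k) = \frac{7}{5} * (k-6) (k+2) / [(k+1) (k+\frac{5}{4}) (k+1)] - poly over poly, x = \frac{7}{5} from leading terms; C = -\frac{12}{7} at k = 0.

The series (x = \frac{7}{5}) is 2F2: upper {-6, 2}, lower {1, \frac{5}{4}}, prefactor -\frac{12}{7}. Verdict: terminating. (-6)_k vanishes past k = 6, leaving a 7-term sum, computed directly. Exact value: -\frac{65861516716}{27193359375}.


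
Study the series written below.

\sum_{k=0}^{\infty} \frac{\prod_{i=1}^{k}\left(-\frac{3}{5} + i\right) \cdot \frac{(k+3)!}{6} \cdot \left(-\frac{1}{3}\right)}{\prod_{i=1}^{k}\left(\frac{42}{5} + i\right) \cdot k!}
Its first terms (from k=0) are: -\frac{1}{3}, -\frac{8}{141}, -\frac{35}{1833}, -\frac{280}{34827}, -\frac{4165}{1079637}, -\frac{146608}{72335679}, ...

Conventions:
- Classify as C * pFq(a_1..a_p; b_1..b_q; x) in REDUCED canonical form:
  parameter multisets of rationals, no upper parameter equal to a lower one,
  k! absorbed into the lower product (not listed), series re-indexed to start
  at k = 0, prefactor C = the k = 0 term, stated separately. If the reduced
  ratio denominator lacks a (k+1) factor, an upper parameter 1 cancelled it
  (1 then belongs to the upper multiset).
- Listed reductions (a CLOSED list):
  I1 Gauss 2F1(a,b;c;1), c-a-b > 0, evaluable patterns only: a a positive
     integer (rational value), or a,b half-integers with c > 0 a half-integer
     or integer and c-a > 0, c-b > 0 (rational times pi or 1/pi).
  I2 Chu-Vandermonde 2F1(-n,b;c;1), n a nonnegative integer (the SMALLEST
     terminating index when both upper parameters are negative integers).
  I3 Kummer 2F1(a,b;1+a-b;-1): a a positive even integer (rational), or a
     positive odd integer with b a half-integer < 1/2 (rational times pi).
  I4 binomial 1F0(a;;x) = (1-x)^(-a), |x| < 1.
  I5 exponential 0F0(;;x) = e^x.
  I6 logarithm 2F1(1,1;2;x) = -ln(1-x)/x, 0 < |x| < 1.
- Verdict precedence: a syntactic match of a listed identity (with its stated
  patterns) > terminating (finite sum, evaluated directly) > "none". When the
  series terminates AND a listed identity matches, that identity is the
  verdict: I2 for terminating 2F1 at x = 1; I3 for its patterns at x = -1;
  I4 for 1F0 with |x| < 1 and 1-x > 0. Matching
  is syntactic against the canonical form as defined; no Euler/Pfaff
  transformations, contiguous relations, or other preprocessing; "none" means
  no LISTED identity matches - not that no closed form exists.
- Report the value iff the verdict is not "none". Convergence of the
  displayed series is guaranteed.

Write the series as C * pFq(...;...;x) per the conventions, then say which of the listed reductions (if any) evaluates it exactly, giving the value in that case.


Classification (C = -\frac{1}{3}): 2F1 with upper {\frac{2}{5}, 4}, lower {\frac{47}{5}}, argument x = 1. Verdict: Gauss's theorem (I1) applies (x = 1: the Gamma ratio telescopes since c-a-b = 5 > 0 and a = 4 in Z>0). Sum: -\frac{1332}{3125}.

Key observation: with t_0 = -\frac{1}{3}, the running product (prefactor -1/3) telescopes to a rising factorial.
Adjacent-term ratio: r(k) = 1 * (k+\frac{2}{5}) (k+4) / [(k+\frac{47}{5}) (k+1)] ; factor over Q: parameters, x = 1, and C = -\frac{1}{3}.


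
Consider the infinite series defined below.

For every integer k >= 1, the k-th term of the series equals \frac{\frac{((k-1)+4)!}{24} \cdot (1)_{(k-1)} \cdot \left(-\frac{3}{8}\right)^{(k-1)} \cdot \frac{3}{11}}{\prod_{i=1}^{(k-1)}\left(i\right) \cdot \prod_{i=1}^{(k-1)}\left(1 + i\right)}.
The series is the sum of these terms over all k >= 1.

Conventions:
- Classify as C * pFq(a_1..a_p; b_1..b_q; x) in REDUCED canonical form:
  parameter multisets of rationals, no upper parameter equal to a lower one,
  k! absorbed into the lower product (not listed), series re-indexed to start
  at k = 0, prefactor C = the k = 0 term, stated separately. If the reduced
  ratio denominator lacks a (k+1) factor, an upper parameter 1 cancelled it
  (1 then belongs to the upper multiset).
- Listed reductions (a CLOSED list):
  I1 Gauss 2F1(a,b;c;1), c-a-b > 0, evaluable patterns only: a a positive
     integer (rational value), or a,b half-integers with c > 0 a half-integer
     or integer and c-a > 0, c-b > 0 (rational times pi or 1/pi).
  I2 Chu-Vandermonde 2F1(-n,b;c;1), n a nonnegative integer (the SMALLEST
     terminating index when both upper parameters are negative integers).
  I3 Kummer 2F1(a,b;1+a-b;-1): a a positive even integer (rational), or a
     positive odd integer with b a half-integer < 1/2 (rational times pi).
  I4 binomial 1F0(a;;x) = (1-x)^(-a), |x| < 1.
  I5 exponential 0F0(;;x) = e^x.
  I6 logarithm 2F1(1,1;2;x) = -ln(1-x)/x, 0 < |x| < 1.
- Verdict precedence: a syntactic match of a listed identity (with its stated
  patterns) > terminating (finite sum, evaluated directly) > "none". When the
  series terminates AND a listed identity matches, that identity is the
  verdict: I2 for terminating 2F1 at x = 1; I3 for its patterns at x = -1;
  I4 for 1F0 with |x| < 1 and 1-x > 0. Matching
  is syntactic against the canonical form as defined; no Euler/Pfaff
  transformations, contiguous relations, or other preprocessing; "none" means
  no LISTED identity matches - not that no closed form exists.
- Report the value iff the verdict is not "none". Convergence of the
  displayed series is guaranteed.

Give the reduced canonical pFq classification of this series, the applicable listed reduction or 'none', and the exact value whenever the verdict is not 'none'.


x = -\frac{3}{8} here; the reduced form reads 2F1, upper {1, 5}, lower {2}, C = \frac{3}{11}. Verdict: none - at argument -\frac{3}{8} the multisets {1, 5} ; {2} match no listed identity.

Structural cue: x = -\frac{3}{8} and the factorial ratio (prefactor 3/11) (k+a-1)!/(a-1)! is a rising factorial (a)_k.
Consecutive-term ratio: r(k) = -\frac{3}{8} * (k+1) (k+5) / [(k+2) (k+1)] ; factor over Q: parameters, x = -\frac{3}{8}, and C = \frac{3}{11}.


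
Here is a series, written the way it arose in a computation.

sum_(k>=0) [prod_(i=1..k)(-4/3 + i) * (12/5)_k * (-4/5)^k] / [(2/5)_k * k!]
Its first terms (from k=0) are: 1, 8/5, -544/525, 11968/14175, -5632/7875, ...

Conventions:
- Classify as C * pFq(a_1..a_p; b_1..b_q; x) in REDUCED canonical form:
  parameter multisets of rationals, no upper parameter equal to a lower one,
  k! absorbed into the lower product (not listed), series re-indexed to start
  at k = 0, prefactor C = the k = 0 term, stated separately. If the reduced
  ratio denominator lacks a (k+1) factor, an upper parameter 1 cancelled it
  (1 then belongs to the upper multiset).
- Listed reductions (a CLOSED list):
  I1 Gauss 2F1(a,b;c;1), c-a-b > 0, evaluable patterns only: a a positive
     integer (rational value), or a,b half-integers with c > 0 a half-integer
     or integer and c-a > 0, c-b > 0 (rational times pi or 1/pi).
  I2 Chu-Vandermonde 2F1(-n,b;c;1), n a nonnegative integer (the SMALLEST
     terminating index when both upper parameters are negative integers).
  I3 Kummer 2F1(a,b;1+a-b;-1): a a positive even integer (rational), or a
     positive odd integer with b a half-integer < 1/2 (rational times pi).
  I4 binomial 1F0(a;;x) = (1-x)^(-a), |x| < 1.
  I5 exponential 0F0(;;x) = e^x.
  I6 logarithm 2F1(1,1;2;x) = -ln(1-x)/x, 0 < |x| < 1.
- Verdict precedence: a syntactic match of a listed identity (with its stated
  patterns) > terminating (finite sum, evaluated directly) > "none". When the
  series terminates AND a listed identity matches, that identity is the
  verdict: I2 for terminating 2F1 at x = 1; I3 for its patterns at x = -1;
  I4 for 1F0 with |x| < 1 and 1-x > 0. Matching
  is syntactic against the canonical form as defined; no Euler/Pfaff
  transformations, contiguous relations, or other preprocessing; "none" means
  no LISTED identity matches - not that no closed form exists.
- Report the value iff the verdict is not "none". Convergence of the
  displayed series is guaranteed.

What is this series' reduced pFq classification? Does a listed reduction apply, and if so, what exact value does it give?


This is 1 * 2F1(-1/3, 12/5; 2/5; -4/5) in reduced canonical form. Verdict: none (x = -4/5): each listed identity misses the multisets {-1/3, 12/5} ; {2/5}.

Key observation: from the first term 1: the running product (C = 1, x = -4/5) telescopes to a rising factorial.
Term ratio: r(k) = (-4/5) * (k-1/3) (k+12/5) / [(k+2/5) (k+1)] - rational in k. x = (-4/5); t_0 = 1; negate the roots.


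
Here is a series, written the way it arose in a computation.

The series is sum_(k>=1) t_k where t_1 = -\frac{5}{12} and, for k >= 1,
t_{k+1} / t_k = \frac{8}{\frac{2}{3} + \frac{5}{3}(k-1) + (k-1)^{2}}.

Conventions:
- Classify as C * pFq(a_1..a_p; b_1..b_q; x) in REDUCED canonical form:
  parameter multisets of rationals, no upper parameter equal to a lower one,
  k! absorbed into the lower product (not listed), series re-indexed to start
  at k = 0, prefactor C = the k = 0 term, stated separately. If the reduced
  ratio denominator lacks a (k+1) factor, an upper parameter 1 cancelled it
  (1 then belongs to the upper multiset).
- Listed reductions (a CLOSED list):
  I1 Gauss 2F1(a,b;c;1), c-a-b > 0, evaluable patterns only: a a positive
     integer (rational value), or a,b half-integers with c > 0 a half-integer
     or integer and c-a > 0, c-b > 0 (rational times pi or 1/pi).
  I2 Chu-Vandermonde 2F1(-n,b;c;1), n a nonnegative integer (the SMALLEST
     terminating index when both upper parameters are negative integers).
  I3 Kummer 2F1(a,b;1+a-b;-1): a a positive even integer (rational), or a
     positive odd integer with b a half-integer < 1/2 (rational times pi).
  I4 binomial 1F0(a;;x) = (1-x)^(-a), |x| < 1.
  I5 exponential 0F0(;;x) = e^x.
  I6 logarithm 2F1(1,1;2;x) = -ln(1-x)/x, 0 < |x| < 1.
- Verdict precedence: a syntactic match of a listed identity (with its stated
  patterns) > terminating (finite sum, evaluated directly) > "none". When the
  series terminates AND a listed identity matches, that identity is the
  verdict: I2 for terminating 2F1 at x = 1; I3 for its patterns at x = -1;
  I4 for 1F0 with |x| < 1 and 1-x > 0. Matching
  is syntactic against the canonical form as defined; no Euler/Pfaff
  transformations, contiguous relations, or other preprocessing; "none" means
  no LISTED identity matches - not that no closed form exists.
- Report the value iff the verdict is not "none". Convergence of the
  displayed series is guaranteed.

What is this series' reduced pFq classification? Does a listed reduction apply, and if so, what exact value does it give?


Prefactor -\frac{5}{12}, argument 8: 0F1 with upper {-} over lower {\frac{2}{3}}. Verdict: none - at argument 8 the multisets {-} ; {\frac{2}{3}} match no listed identity.

Structural cue: t_0 = -\frac{5}{12} here, and the expanded ratio factors over Q; C = -5/12, roots give parameters.
Adjacent-term ratio: r(k) = 8 * 1 / [(k+\frac{2}{3}) (k+1)] - rational in k, leading ratio 8; with t_0 = -\frac{5}{12}, classification follows.


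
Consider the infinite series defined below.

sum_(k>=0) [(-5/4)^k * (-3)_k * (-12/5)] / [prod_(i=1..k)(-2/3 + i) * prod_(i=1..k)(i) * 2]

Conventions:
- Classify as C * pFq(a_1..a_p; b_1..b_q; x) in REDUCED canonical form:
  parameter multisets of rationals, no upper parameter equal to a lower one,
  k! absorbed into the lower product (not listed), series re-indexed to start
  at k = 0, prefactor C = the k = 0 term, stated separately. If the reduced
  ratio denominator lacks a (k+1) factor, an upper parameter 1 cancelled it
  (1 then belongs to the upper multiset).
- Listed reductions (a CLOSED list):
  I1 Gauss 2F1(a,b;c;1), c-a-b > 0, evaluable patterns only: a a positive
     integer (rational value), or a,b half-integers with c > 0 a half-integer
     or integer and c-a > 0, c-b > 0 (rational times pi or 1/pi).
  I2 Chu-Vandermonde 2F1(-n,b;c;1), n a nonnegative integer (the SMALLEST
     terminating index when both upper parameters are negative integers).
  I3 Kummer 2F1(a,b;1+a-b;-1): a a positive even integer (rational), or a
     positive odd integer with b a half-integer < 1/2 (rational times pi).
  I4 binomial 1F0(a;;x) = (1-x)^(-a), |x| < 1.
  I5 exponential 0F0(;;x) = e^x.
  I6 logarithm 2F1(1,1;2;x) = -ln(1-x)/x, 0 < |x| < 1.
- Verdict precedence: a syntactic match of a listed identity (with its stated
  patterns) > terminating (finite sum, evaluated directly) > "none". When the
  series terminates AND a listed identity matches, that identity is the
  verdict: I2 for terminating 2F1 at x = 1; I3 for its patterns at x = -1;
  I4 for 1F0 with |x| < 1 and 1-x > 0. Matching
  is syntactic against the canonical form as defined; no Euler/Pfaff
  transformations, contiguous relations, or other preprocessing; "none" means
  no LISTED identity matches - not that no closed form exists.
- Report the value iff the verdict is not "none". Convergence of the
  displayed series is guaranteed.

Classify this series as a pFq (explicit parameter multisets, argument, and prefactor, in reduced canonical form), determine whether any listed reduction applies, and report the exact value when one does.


Prefactor -6/5, argument -5/4: 1F1 with upper {-3} over lower {1/3}. Verdict: terminating - the sum ends at index 3 because -3 is a negative integer; exact evaluation follows. Hence: -132681/4480.

Key observation: x = (-5/4) and the constant factors (C = -6/5, x = -5/4) combine into one prefactor.
Step ratio: r(k) = (-5/4) * (k-3) / [(k+1/3) (k+1)] - rational; roots negated = parameters, x = (-5/4), C = -6/5.


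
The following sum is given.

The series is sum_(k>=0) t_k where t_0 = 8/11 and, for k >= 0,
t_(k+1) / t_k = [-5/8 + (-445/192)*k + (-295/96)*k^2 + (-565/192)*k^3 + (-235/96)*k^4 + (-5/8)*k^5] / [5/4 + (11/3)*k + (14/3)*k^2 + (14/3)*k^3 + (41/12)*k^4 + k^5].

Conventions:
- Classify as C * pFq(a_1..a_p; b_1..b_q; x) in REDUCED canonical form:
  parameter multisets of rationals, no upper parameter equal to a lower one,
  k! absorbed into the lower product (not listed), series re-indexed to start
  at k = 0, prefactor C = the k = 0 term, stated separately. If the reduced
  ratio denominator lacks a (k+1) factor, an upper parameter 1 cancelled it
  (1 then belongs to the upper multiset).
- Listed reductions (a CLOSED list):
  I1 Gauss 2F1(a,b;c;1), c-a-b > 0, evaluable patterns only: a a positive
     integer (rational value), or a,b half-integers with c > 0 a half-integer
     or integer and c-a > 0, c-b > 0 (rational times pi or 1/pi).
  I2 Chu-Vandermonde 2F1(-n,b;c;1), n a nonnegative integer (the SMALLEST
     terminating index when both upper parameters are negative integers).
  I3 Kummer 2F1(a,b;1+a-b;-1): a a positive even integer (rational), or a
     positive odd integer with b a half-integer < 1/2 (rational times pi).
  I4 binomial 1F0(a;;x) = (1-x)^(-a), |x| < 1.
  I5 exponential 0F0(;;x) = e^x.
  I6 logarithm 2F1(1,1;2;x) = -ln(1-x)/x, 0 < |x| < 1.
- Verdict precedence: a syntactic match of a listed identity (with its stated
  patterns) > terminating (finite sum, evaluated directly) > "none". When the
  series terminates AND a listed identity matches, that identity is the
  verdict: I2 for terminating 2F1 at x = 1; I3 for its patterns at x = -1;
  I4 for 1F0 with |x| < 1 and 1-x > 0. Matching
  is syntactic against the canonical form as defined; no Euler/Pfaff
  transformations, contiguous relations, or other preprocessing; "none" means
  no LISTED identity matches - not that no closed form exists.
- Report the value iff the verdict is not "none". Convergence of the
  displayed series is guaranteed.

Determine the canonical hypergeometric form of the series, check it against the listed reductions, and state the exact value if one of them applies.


Classification (C = 8/11): 2F1 with upper {1/2, 8/3}, lower {5/3}, argument x = -5/8. Verdict: none - at argument -5/8 the multisets {1/2, 8/3} ; {5/3} match no listed identity.

Key step: with t_0 = 8/11, cancel k^2 + 1 from the displayed ratio first; then prefactor 8/11.
Ratio: r(k) = (-5/8) * (k+1/2) (k+8/3) / [(k+5/3) (k+1)] - poly over poly, x = (-5/8) from leading terms; C = 8/11 at k = 0.


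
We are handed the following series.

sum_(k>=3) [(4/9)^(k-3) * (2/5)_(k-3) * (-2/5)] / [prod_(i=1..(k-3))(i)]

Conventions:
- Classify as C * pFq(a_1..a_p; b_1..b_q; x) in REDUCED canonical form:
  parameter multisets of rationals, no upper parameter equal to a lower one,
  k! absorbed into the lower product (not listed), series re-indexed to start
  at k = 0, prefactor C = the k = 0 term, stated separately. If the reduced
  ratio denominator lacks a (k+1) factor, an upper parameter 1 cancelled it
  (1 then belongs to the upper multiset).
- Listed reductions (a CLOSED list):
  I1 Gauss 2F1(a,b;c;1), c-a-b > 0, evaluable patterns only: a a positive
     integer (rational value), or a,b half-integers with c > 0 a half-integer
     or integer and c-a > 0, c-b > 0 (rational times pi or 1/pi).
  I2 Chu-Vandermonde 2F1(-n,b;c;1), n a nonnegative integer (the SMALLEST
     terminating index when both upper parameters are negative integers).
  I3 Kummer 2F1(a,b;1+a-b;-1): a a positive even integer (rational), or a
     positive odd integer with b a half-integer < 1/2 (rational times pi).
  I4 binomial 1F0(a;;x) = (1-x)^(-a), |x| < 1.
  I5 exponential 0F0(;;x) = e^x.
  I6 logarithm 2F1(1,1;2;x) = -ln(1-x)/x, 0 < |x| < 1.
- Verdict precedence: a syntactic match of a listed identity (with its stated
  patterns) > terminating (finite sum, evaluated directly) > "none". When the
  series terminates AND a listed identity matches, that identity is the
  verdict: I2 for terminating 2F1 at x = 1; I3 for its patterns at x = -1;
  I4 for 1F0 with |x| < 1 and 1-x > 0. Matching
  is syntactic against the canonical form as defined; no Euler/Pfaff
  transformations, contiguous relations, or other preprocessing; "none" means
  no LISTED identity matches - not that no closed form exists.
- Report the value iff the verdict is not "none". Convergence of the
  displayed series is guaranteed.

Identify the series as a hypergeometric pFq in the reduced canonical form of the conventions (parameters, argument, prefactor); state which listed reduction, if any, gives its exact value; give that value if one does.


Classification (C = -2/5): 1F0 with upper {2/5}, lower {-}, argument x = 4/9. Verdict: binomial (I4) matches (the 1F0 binomial series: exponent -2/5, x = 4/9). Exact value: (-2/5) * (5/9)^(-2/5).

Key step: t_0 being -2/5, the product of the first k integers (C = -2/5, x = 4/9) is k!.
Term ratio: r(k) = (4/9) * (k+2/5) / [(k+1)] - poly over poly, x = (4/9) from leading terms; C = -2/5 at k = 0.


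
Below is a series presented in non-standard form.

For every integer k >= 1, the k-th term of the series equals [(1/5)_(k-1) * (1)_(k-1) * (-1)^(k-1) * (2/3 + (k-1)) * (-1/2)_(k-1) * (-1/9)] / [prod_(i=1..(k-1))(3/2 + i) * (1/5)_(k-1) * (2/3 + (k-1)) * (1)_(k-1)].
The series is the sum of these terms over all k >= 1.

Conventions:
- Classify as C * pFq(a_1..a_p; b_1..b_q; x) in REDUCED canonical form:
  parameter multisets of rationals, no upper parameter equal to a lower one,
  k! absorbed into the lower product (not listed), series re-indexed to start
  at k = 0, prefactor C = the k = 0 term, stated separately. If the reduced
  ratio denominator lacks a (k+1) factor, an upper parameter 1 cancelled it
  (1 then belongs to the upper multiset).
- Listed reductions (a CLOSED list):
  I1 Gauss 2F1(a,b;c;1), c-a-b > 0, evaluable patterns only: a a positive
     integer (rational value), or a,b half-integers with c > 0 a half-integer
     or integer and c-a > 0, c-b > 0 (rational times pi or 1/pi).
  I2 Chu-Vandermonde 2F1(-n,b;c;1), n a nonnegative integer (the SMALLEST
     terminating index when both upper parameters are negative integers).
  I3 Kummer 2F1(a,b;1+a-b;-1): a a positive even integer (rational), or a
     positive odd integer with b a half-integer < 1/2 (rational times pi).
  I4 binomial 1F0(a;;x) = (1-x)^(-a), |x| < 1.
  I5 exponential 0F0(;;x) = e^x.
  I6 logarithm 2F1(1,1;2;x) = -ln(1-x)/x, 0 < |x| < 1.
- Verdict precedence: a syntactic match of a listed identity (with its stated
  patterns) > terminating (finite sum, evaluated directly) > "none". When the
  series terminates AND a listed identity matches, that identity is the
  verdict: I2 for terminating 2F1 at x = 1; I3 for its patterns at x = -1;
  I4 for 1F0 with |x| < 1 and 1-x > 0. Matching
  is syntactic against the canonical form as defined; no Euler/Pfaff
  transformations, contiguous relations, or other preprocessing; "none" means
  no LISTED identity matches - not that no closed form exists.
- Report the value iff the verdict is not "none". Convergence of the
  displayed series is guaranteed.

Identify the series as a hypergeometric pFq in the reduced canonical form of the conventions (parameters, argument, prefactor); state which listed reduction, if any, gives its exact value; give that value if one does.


x = -1 here; the reduced form reads 2F1, upper {-1/2, 1}, lower {5/2}, C = -1/9. Verdict: Kummer (I3) applies (x = -1; c = 5/2 equals 1+a-b for upper {-1/2, 1}: listed pattern). Its exact value is (-1/24) * pi.

First insight: t_0 = -1/9 here, and the factor k + 2/3 cancels (top and bottom), leaving C = -1/9, x = -1.
Adjacent-term ratio: r(k) = (-1) * (k-1/2) (k+1) / [(k+5/2) (k+1)] - poly over poly, x = (-1) from leading terms; C = -1/9 at k = 0.


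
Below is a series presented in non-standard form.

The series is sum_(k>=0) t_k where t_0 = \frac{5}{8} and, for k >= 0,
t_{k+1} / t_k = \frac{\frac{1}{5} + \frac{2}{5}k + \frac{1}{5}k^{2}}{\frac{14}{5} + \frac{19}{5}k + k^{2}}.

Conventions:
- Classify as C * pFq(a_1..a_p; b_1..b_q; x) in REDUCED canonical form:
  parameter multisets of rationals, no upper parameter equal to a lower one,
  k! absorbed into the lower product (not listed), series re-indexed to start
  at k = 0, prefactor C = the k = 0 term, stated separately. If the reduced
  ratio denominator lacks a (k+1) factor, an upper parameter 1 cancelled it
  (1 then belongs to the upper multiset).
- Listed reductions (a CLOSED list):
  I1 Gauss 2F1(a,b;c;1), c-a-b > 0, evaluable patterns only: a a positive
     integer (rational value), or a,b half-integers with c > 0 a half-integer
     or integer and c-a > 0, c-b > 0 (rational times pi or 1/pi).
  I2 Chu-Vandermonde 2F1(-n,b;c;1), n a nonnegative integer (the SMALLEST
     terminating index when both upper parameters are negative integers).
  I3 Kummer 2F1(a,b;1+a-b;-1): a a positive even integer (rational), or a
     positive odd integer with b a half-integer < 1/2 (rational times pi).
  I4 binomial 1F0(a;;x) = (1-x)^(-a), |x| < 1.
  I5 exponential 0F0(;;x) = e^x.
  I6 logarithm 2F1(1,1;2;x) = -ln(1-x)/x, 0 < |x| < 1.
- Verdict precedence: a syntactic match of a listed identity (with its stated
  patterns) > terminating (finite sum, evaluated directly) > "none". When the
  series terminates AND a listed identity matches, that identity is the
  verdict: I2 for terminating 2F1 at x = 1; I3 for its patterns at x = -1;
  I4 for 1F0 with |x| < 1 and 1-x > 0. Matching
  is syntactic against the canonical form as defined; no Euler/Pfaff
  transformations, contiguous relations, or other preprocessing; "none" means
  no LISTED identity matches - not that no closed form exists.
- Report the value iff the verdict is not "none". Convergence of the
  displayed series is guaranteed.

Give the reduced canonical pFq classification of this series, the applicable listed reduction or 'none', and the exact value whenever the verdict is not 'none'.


With C = \frac{5}{8}: the canonical form is 2F1(1, 1; \frac{14}{5}; \frac{1}{5}). Verdict: none. Every listed pattern misses the 2F1 form at \frac{1}{5}, upper {1, 1}.

Structural cue: t_0 = \frac{5}{8} here, and the expanded ratio factors over Q; prefactor 5/8, roots give parameters.
Step ratio: r(k) = \frac{1}{5} * (k+1) (k+1) / [(k+\frac{14}{5}) (k+1)] ; factor over Q: parameters, x = \frac{1}{5}, and C = \frac{5}{8}.


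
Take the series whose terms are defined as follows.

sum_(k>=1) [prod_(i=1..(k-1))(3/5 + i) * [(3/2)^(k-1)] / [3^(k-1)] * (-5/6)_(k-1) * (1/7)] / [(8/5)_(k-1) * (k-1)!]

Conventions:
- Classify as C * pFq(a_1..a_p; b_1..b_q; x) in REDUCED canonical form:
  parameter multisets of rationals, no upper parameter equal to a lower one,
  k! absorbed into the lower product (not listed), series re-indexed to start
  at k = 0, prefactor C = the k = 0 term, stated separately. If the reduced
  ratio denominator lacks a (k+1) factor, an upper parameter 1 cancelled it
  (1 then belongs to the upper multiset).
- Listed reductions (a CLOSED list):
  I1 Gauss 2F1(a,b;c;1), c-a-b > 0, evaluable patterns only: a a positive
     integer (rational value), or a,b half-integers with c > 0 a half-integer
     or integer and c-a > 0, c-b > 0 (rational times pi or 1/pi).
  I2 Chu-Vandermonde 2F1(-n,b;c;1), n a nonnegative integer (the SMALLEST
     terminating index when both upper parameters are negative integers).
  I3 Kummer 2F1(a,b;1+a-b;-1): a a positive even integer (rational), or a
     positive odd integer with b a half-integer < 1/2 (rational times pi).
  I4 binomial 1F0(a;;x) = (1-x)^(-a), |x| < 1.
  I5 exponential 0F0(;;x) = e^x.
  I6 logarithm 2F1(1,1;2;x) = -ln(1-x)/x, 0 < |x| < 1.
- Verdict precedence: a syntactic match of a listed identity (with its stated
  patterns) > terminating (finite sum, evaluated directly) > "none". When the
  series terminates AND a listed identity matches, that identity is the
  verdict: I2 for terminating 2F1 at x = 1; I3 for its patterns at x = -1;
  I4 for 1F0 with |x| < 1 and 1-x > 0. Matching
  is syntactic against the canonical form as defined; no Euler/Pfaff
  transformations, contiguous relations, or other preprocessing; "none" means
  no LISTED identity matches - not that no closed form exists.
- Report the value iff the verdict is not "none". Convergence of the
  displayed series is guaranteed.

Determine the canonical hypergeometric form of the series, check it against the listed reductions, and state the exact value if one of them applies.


Reduced: x = 1/2, 1F0, upper = {-5/6}, lower = {-}, C = 1/7. Verdict at x = 1/2: binomial (I4) matches (the 1F0 binomial series: exponent 5/6, x = 1/2). Sum: (1/7) * (1/2)^(5/6).

First insight: from the first term 1/7: the parameter 8/5 appears in both the upper and lower lists and cancels.
Term ratio: r(k) = (1/2) * (k-5/6) / [(k+1)] ; factor over Q: parameters, x = (1/2), and C = 1/7.


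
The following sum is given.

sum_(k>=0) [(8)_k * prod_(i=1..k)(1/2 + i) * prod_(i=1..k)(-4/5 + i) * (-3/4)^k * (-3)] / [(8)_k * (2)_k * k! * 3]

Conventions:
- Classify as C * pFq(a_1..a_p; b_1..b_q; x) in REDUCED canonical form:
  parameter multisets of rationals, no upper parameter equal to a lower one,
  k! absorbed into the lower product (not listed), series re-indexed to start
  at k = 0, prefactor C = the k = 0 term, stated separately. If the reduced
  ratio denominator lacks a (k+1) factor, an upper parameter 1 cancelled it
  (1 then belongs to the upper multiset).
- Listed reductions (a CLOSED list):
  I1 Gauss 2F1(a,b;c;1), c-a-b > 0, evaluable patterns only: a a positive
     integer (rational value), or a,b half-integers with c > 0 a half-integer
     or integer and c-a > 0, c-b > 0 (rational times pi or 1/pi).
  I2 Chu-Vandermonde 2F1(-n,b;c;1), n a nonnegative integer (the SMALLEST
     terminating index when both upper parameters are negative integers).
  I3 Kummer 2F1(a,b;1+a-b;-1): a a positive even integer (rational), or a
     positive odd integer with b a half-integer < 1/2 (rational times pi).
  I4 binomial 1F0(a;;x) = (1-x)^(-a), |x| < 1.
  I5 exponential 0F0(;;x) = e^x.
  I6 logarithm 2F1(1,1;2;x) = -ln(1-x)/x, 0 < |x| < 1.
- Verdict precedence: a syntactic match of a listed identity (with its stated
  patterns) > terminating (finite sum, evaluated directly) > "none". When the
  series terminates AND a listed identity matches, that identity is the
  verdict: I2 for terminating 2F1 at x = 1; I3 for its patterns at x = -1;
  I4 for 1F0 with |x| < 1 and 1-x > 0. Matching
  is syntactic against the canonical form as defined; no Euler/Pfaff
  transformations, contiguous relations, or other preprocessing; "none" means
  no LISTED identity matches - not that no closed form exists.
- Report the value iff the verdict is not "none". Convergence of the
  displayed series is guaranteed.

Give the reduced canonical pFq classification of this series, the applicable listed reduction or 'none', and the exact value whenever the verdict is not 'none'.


x = -3/4 here; the reduced form reads 2F1, upper {1/5, 3/2}, lower {2}, C = -1. Verdict: none (x = -3/4): each listed identity misses the multisets {1/5, 3/2} ; {2}.

The tell: t_0 = -1 here, and the parameter 8 appears in both the upper and lower lists and cancels.
Step ratio: r(k) = (-3/4) * (k+1/5) (k+3/2) / [(k+2) (k+1)] - rational in k, leading ratio (-3/4); with t_0 = -1, classification follows.
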